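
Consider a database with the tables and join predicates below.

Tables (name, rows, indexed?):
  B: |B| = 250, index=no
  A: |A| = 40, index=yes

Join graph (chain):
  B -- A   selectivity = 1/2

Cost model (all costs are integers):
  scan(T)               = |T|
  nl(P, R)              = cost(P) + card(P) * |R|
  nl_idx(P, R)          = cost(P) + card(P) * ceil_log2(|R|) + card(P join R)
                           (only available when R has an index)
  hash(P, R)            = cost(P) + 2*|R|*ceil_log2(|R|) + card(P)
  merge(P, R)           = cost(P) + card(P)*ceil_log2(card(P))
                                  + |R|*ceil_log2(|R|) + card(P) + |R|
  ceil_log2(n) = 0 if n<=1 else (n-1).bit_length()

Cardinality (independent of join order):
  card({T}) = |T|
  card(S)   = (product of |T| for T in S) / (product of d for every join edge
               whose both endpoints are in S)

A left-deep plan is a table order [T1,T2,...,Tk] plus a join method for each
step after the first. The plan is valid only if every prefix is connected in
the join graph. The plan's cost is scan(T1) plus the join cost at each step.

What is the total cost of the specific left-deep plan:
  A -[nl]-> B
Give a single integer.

step 1: scan A: cost=40, card=40
step 2: join B via nl
    card(P join B) = 40*250/(2) = 5000
    cost = 40 + 40*250 = 10040

10040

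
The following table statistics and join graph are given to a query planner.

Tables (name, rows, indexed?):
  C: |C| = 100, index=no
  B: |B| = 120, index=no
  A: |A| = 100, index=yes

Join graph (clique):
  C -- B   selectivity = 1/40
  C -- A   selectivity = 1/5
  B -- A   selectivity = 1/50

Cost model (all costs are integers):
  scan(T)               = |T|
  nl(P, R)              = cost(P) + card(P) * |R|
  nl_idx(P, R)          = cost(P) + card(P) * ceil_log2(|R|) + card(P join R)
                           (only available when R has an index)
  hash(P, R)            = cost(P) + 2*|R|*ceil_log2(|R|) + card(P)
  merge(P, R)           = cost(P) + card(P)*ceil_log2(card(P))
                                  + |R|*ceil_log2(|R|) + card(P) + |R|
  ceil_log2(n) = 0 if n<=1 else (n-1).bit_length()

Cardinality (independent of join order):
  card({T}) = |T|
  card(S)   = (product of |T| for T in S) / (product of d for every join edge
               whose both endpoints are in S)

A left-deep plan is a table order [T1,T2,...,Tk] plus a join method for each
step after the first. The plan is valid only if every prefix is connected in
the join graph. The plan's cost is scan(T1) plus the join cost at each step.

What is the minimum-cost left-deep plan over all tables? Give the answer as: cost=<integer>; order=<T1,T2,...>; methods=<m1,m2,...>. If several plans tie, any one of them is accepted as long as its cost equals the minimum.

cost=2840; order=B,A,C; methods=nl_idx,hash

Selinger DP (subsets sized 1..n):
  {C}: scan cost=100, card=100
  {B}: scan cost=120, card=120
  {A}: scan cost=100, card=100
  {BC}: card=300; try (C,hash)→1640, (B,merge)→1860, (C,merge)→1880, (B,hash)→1880, (B,nl)→12100, (C,nl)→12120; best=1640 via (C,hash)
  {AC}: card=2000; try (C,hash)→1600, (A,hash)→1600, (C,merge)→1700, (A,merge)→1700, (A,nl_idx)→2800, (C,nl)→10100 …(+1); best=1600 via (C,hash)
  {AB}: card=240; try (A,nl_idx)→1200, (A,hash)→1640, (B,merge)→1860, (B,hash)→1880, (A,merge)→1880, (B,nl)→12100 …(+1); best=1200 via (A,nl_idx)
  {ABC}: card=120; try (C,hash)→2840, (A,hash)→3340, (A,nl_idx)→3860, (C,merge)→4160, (B,hash)→5280, (A,merge)→5440 …(+4); best=2840 via (C,hash)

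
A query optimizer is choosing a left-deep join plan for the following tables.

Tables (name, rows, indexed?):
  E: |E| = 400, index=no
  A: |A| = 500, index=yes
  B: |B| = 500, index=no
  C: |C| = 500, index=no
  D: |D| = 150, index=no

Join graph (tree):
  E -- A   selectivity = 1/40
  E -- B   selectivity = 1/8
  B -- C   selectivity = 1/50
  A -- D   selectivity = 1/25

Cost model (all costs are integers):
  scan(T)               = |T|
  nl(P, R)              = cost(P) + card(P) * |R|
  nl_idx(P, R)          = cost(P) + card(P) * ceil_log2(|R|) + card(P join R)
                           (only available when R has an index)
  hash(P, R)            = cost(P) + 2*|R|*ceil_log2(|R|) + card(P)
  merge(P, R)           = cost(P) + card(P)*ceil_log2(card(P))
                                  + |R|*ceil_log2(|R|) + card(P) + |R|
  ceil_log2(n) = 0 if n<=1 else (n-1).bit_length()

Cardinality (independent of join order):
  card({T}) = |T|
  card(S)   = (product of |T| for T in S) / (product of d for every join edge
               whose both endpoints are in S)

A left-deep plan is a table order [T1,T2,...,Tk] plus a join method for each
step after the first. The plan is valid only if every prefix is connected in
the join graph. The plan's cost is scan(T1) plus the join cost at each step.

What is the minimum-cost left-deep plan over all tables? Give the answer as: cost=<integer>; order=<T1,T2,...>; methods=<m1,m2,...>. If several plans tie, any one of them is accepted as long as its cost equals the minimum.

Selinger DP (subsets sized 1..n):
  {E}: scan cost=400, card=400
  {A}: scan cost=500, card=500
  {B}: scan cost=500, card=500
  {C}: scan cost=500, card=500
  {D}: scan cost=150, card=150
  {AE}: card=5000; try (E,hash)→8200, (A,nl_idx)→9000, (A,merge)→9400, (E,merge)→9500, (A,hash)→9800, (A,nl)→200400 …(+1); best=8200 via (E,hash)
  {BE}: card=25000; try (E,hash)→8200, (B,merge)→9400, (E,merge)→9500, (B,hash)→9800, (B,nl)→200400, (E,nl)→200500; best=8200 via (E,hash)
  {AD}: card=3000; try (D,hash)→3400, (A,nl_idx)→4500, (A,merge)→6500, (D,merge)→6850, (A,hash)→9300, (A,nl)→75150 …(+1); best=3400 via (D,hash)
  {BC}: card=5000; try (C,hash)→10000, (B,hash)→10000, (C,merge)→10500, (B,merge)→10500, (C,nl)→250500, (B,nl)→250500; best=10000 via (C,hash)
  {ABE}: card=312500; try (B,hash)→22200, (A,hash)→42200, (B,merge)→83200, (A,merge)→413200, (A,nl_idx)→545700, (B,nl)→2508200 …(+1); best=22200 via (B,hash)
  {ADE}: card=30000; try (E,hash)→13600, (D,hash)→15600, (E,merge)→46400, (D,merge)→79550, (D,nl)→758200, (E,nl)→1203400; best=13600 via (E,hash)
  {BCE}: card=250000; try (E,hash)→22200, (C,hash)→42200, (E,merge)→84000, (C,merge)→413200, (E,nl)→2010000, (C,nl)→12508200; best=22200 via (E,hash)
  {ABCE}: card=3125000; try (A,hash)→281200, (C,hash)→343700, (A,merge)→4777200, (A,nl_idx)→5397200, (C,merge)→6277200, (A,nl)→125022200 …(+1); best=281200 via (A,hash)
  {ABDE}: card=1875000; try (B,hash)→52600, (D,hash)→337100, (B,merge)→498600, (D,merge)→6273550, (B,nl)→15013600, (D,nl)→46897200; best=52600 via (B,hash)
  {ABCDE}: card=18750000; try (C,hash)→1936600, (D,hash)→3408600, (C,merge)→41307600, (D,merge)→72157550, (D,nl)→469031200, (C,nl)→937552600; best=1936600 via (C,hash)

cost=1936600; order=A,D,E,B,C; methods=hash,hash,hash,hash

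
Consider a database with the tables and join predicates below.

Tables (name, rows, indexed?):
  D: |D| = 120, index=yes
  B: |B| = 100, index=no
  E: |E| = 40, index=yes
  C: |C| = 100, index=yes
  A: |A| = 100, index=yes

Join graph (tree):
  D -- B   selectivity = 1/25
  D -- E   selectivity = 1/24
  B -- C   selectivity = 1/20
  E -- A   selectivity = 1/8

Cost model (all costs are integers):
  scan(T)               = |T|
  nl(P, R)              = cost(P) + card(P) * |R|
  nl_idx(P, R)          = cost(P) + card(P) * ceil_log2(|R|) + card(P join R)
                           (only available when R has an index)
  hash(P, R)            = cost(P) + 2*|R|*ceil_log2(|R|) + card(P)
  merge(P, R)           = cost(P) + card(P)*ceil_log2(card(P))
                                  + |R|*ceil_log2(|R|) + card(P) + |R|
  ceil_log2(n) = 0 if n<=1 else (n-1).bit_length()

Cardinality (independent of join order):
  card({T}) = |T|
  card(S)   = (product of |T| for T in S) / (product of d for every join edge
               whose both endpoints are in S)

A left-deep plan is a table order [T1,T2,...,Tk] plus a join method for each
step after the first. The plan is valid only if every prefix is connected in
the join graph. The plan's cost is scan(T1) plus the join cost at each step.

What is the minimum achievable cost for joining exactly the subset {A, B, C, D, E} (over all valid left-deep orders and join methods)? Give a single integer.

Selinger DP over subsets of {A,B,C,D,E}:
  {D}: scan cost=120, card=120
  {B}: scan cost=100, card=100
  {E}: scan cost=40, card=40
  {C}: scan cost=100, card=100
  {A}: scan cost=100, card=100
  {BD}: card=480; try (D,nl_idx)→1280, (B,hash)→1640, (D,merge)→1860, (D,hash)→1880, (B,merge)→1880, (D,nl)→12100 …(+1); best=1280 via (D,nl_idx)
  {DE}: card=200; try (D,nl_idx)→520, (E,hash)→720, (E,nl_idx)→1040, (D,merge)→1280, (E,merge)→1360, (D,hash)→1760 …(+2); best=520 via (D,nl_idx)
  {BC}: card=500; try (C,nl_idx)→1300, (C,hash)→1600, (B,hash)→1600, (C,merge)→1700, (B,merge)→1700, (C,nl)→10100 …(+1); best=1300 via (C,nl_idx)
  {AE}: card=500; try (E,hash)→680, (A,nl_idx)→820, (A,merge)→1120, (E,merge)→1180, (E,nl_idx)→1200, (A,hash)→1480 …(+2); best=680 via (E,hash)
  {BDE}: card=800; try (B,hash)→2120, (E,hash)→2240, (B,merge)→3120, (E,nl_idx)→4960, (E,merge)→6360, (E,nl)→20480 …(+1); best=2120 via (B,hash)
  {BCD}: card=2400; try (C,hash)→3160, (D,hash)→3480, (C,merge)→6880, (C,nl_idx)→7040, (D,nl_idx)→7200, (D,merge)→7260 …(+2); best=3160 via (C,hash)
  {ADE}: card=2500; try (A,hash)→2120, (D,hash)→2860, (A,merge)→3120, (A,nl_idx)→4420, (D,merge)→6640, (D,nl_idx)→6680 …(+2); best=2120 via (A,hash)
  {BCDE}: card=4000; try (C,hash)→4320, (E,hash)→6040, (C,merge)→11720, (C,nl_idx)→11720, (E,nl_idx)→21560, (E,merge)→34640 …(+2); best=4320 via (C,hash)
  {ABDE}: card=10000; try (A,hash)→4320, (B,hash)→6020, (A,merge)→11720, (A,nl_idx)→17720, (B,merge)→35420, (A,nl)→82120 …(+1); best=4320 via (A,hash)
  {ABCDE}: card=50000; try (A,hash)→9720, (C,hash)→15720, (A,merge)→57120, (A,nl_idx)→82320, (C,nl_idx)→124320, (C,merge)→155120 …(+2); best=9720 via (A,hash)

9720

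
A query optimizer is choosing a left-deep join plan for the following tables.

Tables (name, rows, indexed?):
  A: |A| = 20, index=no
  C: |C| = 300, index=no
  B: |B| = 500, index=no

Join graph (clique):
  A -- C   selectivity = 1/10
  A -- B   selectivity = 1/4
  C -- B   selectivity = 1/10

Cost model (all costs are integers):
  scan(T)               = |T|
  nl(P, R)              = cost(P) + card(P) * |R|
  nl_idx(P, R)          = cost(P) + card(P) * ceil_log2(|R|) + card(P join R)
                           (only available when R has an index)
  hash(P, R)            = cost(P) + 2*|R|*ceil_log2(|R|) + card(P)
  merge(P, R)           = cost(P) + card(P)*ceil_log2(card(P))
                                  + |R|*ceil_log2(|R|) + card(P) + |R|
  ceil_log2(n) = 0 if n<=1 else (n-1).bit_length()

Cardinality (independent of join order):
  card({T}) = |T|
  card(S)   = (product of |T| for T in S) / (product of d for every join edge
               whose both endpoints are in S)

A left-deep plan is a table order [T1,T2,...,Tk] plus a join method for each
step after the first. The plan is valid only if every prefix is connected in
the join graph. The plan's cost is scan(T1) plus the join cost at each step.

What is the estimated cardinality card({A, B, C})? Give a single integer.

Tables in S: A(20), B(500), C(300)
Edges inside S: A-C(d=10), A-B(d=4), C-B(d=10)
numerator = 20 * 500 * 300 = 3000000
denominator = 10 * 4 * 10 = 400
card(S) = 3000000 / 400 = 7500

7500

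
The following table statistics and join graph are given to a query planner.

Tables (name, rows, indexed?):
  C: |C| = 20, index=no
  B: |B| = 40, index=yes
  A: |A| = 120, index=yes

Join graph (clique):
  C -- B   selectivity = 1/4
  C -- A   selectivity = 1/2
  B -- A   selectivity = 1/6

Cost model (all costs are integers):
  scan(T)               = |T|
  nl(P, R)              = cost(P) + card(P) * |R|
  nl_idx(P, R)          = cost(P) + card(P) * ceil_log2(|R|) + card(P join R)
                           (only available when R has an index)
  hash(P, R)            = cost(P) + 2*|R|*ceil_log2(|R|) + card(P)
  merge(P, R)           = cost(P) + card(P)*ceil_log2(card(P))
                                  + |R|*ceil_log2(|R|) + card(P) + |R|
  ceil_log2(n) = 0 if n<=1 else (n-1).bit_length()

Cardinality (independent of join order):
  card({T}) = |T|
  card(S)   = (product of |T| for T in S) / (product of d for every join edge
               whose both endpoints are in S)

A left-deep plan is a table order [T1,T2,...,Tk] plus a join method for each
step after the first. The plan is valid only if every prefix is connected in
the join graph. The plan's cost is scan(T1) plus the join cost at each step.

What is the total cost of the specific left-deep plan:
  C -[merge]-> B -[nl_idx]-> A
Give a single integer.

step 1: scan C: cost=20, card=20
step 2: join B via merge
    card(P join B) = 20*40/(4) = 200
    cost = 20 + 20*5 + 40*6 + 20 + 40 = 420
step 3: join A via nl_idx
    card(P join A) = 200*120/(2*6) = 2000
    cost = 420 + 200*7 + 2000 = 3820

3820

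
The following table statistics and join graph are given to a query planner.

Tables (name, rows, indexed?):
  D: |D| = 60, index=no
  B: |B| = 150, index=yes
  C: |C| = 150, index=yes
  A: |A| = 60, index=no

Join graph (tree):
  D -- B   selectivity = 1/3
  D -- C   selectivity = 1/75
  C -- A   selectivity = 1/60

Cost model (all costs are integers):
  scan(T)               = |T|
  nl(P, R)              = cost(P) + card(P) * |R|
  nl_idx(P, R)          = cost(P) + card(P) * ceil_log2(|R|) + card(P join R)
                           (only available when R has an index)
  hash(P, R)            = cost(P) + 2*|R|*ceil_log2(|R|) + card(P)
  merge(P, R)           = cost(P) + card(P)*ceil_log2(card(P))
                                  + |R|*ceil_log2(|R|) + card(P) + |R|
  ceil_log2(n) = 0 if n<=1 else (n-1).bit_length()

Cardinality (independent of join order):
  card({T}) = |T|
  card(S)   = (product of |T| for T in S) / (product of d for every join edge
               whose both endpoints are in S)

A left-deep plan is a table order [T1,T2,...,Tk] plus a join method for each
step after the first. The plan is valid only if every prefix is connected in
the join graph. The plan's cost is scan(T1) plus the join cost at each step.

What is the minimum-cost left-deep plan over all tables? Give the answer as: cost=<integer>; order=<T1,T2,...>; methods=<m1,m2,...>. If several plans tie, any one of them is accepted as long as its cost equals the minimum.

Selinger DP (subsets sized 1..n):
  {D}: scan cost=60, card=60
  {B}: scan cost=150, card=150
  {C}: scan cost=150, card=150
  {A}: scan cost=60, card=60
  {BD}: card=3000; try (D,hash)→1020, (B,merge)→1830, (D,merge)→1920, (B,hash)→2520, (B,nl_idx)→3540, (B,nl)→9060 …(+1); best=1020 via (D,hash)
  {CD}: card=120; try (C,nl_idx)→660, (D,hash)→1020, (C,merge)→1830, (D,merge)→1920, (C,hash)→2520, (C,nl)→9060 …(+1); best=660 via (C,nl_idx)
  {AC}: card=150; try (C,nl_idx)→690, (A,hash)→1020, (C,merge)→1830, (A,merge)→1920, (C,hash)→2520, (C,nl)→9060 …(+1); best=690 via (C,nl_idx)
  {BCD}: card=6000; try (B,merge)→2970, (B,hash)→3180, (C,hash)→6420, (B,nl_idx)→7620, (B,nl)→18660, (C,nl_idx)→31020 …(+2); best=2970 via (B,merge)
  {ACD}: card=120; try (A,hash)→1500, (D,hash)→1560, (A,merge)→2040, (D,merge)→2460, (A,nl)→7860, (D,nl)→9690; best=1500 via (A,hash)
  {ABCD}: card=6000; try (B,merge)→3810, (B,hash)→4020, (B,nl_idx)→8460, (A,hash)→9690, (B,nl)→19500, (A,merge)→87390 …(+1); best=3810 via (B,merge)

cost=3810; order=D,C,A,B; methods=nl_idx,hash,merge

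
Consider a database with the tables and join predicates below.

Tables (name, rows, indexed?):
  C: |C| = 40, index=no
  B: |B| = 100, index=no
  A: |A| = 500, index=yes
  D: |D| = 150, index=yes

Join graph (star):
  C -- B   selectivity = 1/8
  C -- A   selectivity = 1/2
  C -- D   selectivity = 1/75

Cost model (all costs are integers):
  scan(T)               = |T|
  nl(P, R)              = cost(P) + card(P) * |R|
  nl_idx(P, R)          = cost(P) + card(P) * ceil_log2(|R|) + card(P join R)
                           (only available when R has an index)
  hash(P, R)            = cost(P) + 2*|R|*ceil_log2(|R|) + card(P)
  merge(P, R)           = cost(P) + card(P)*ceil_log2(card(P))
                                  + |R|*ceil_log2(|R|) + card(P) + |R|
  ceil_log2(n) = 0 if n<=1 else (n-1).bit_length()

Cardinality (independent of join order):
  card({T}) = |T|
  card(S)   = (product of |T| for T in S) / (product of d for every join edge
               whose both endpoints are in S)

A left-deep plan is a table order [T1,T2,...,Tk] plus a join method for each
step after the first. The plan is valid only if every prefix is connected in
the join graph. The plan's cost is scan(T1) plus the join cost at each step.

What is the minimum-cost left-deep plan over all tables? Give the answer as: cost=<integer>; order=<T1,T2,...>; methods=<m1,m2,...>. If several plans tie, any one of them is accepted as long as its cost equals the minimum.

cost=11880; order=C,D,B,A; methods=nl_idx,merge,hash

Selinger DP (subsets sized 1..n):
  {C}: scan cost=40, card=40
  {B}: scan cost=100, card=100
  {A}: scan cost=500, card=500
  {D}: scan cost=150, card=150
  {BC}: card=500; try (C,hash)→680, (B,merge)→1120, (C,merge)→1180, (B,hash)→1480, (B,nl)→4040, (C,nl)→4100; best=680 via (C,hash)
  {AC}: card=10000; try (C,hash)→1480, (A,merge)→5320, (C,merge)→5780, (A,hash)→9080, (A,nl_idx)→10400, (A,nl)→20040 …(+1); best=1480 via (C,hash)
  {CD}: card=80; try (D,nl_idx)→440, (C,hash)→780, (D,merge)→1670, (C,merge)→1780, (D,hash)→2480, (D,nl)→6040 …(+1); best=440 via (D,nl_idx)
  {ABC}: card=125000; try (A,hash)→10180, (A,merge)→10680, (B,hash)→12880, (A,nl_idx)→130180, (B,merge)→152280, (A,nl)→250680 …(+1); best=10180 via (A,hash)
  {BCD}: card=1000; try (B,merge)→1880, (B,hash)→1920, (D,hash)→3580, (D,nl_idx)→5680, (D,merge)→7030, (B,nl)→8440 …(+1); best=1880 via (B,merge)
  {ACD}: card=20000; try (A,merge)→6080, (A,hash)→9520, (D,hash)→13880, (A,nl_idx)→21160, (A,nl)→40440, (D,nl_idx)→101480 …(+2); best=6080 via (A,merge)
  {ABCD}: card=250000; try (A,hash)→11880, (A,merge)→17880, (B,hash)→27480, (D,hash)→137580, (A,nl_idx)→260880, (B,merge)→326880 …(+5); best=11880 via (A,hash)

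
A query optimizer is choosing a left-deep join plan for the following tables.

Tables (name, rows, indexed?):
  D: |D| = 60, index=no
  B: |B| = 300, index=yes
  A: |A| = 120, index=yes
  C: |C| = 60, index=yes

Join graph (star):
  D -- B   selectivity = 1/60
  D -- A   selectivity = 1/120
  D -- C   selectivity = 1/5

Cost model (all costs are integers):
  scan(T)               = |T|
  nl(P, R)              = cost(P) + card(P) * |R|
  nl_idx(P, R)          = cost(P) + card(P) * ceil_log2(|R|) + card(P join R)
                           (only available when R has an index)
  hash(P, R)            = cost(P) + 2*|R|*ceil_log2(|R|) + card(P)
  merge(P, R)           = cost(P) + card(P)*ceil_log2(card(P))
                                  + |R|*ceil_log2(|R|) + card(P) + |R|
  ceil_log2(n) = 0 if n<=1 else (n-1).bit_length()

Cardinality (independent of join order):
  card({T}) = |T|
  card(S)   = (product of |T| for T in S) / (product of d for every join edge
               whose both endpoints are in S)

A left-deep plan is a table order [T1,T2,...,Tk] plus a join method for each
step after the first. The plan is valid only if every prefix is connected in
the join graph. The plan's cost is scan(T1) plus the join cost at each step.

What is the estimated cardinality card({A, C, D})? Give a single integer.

Tables in S: A(120), C(60), D(60)
Edges inside S: D-A(d=120), D-C(d=5)
numerator = 120 * 60 * 60 = 432000
denominator = 120 * 5 = 600
card(S) = 432000 / 600 = 720

720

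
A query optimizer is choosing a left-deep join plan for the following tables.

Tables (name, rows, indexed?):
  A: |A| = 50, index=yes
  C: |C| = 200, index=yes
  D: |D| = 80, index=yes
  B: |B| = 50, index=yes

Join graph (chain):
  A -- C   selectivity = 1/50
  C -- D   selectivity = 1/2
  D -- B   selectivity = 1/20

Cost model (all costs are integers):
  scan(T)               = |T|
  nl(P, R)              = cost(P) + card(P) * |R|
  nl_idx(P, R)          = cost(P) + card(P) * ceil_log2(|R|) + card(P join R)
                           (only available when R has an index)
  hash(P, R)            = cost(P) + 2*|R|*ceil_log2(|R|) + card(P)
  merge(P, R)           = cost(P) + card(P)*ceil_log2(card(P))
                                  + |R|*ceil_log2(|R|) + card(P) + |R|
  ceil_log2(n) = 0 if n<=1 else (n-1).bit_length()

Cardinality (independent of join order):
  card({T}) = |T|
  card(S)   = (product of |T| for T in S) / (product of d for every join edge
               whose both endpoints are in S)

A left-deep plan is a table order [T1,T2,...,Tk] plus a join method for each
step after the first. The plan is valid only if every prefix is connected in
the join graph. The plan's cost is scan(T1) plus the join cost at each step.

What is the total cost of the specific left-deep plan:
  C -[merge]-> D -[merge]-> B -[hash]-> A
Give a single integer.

step 1: scan C: cost=200, card=200
step 2: join D via merge
    card(P join D) = 200*80/(2) = 8000
    cost = 200 + 200*8 + 80*7 + 200 + 80 = 2640
step 3: join B via merge
    card(P join B) = 8000*50/(20) = 20000
    cost = 2640 + 8000*13 + 50*6 + 8000 + 50 = 114990
step 4: join A via hash
    card(P join A) = 20000*50/(50) = 20000
    cost = 114990 + 2*50*6 + 20000 = 135590

135590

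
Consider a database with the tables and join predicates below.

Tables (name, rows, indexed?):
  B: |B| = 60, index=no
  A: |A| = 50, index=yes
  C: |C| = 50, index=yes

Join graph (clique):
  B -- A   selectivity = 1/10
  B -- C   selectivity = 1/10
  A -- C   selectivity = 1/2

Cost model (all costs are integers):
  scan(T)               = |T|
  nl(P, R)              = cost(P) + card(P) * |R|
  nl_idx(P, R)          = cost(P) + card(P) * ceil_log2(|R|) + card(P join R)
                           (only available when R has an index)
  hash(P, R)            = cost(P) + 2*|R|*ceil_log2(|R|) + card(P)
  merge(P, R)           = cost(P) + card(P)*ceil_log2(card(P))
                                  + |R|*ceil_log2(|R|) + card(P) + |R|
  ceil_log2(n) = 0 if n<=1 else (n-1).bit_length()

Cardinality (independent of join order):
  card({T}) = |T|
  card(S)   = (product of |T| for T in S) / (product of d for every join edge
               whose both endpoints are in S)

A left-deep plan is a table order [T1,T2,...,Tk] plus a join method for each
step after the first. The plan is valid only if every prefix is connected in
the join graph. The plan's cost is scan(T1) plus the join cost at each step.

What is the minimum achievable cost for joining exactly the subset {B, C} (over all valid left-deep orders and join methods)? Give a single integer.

720

Selinger DP over subsets of {B,C}:
  {B}: scan cost=60, card=60
  {C}: scan cost=50, card=50
  {BC}: card=300; try (C,hash)→720, (C,nl_idx)→720, (B,hash)→820, (B,merge)→820, (C,merge)→830, (B,nl)→3050 …(+1); best=720 via (C,hash)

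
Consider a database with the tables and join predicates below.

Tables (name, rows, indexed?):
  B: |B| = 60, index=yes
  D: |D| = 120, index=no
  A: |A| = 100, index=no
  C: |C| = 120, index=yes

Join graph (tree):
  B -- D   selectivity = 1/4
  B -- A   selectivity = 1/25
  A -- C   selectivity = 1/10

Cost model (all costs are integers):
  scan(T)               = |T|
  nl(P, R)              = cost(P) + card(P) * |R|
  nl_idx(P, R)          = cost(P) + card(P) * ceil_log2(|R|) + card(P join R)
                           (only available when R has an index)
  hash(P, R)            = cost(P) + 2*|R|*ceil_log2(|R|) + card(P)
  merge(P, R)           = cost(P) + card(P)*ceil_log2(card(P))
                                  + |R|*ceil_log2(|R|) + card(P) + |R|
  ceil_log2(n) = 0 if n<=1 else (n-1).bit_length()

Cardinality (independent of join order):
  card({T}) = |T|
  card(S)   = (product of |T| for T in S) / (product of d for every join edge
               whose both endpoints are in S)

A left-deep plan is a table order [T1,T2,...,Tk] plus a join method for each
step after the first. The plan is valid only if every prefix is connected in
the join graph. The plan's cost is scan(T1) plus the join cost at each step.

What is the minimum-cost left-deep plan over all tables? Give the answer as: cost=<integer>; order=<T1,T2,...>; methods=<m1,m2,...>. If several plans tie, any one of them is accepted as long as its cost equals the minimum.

cost=7400; order=A,B,C,D; methods=hash,hash,hash

Selinger DP (subsets sized 1..n):
  {B}: scan cost=60, card=60
  {D}: scan cost=120, card=120
  {A}: scan cost=100, card=100
  {C}: scan cost=120, card=120
  {BD}: card=1800; try (B,hash)→960, (D,merge)→1440, (B,merge)→1500, (D,hash)→1800, (B,nl_idx)→2640, (D,nl)→7260 …(+1); best=960 via (B,hash)
  {AB}: card=240; try (B,hash)→920, (B,nl_idx)→940, (A,merge)→1280, (B,merge)→1320, (A,hash)→1520, (A,nl)→6060 …(+1); best=920 via (B,hash)
  {AC}: card=1200; try (A,hash)→1640, (C,merge)→1860, (C,hash)→1880, (A,merge)→1880, (C,nl_idx)→2000, (C,nl)→12100 …(+1); best=1640 via (A,hash)
  {ABD}: card=7200; try (D,hash)→2840, (D,merge)→4040, (A,hash)→4160, (A,merge)→23360, (D,nl)→29720, (A,nl)→180960; best=2840 via (D,hash)
  {ABC}: card=2880; try (C,hash)→2840, (B,hash)→3560, (C,merge)→4040, (C,nl_idx)→5480, (B,nl_idx)→11720, (B,merge)→16460 …(+2); best=2840 via (C,hash)
  {ABCD}: card=86400; try (D,hash)→7400, (C,hash)→11720, (D,merge)→41240, (C,merge)→104600, (C,nl_idx)→139640, (D,nl)→348440 …(+1); best=7400 via (D,hash)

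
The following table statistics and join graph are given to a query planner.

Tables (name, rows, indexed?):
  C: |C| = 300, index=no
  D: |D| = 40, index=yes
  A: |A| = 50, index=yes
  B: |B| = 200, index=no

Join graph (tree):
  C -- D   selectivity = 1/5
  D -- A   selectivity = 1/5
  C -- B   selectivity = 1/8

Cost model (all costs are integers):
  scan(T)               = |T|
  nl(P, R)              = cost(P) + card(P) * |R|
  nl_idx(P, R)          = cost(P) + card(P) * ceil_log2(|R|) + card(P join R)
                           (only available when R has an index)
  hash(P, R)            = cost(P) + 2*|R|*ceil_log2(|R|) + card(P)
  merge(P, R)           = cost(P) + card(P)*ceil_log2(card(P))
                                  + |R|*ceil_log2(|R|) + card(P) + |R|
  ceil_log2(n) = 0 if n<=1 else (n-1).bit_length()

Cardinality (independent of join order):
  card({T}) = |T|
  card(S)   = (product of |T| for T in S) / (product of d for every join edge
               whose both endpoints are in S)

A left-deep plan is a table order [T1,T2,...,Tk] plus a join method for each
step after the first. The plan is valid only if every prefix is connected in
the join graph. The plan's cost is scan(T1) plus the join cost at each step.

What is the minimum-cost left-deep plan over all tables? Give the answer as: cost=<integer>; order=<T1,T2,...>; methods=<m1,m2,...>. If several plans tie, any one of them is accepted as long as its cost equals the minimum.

cost=31280; order=C,D,A,B; methods=hash,hash,hash

Selinger DP (subsets sized 1..n):
  {C}: scan cost=300, card=300
  {D}: scan cost=40, card=40
  {A}: scan cost=50, card=50
  {B}: scan cost=200, card=200
  {CD}: card=2400; try (D,hash)→1080, (C,merge)→3320, (D,merge)→3580, (D,nl_idx)→4500, (C,hash)→5480, (C,nl)→12040 …(+1); best=1080 via (D,hash)
  {BC}: card=7500; try (B,hash)→3800, (C,merge)→5000, (B,merge)→5100, (C,hash)→5800, (C,nl)→60200, (B,nl)→60300; best=3800 via (B,hash)
  {AD}: card=400; try (D,hash)→580, (A,merge)→670, (D,merge)→680, (A,hash)→680, (A,nl_idx)→680, (D,nl_idx)→750 …(+2); best=580 via (D,hash)
  {ACD}: card=24000; try (A,hash)→4080, (C,hash)→6380, (C,merge)→7580, (A,merge)→32630, (A,nl_idx)→39480, (C,nl)→120580 …(+1); best=4080 via (A,hash)
  {BCD}: card=60000; try (B,hash)→6680, (D,hash)→11780, (B,merge)→34080, (D,nl_idx)→108800, (D,merge)→109080, (D,nl)→303800 …(+1); best=6680 via (B,hash)
  {ABCD}: card=600000; try (B,hash)→31280, (A,hash)→67280, (B,merge)→389880, (A,nl_idx)→966680, (A,merge)→1027030, (A,nl)→3006680 …(+1); best=31280 via (B,hash)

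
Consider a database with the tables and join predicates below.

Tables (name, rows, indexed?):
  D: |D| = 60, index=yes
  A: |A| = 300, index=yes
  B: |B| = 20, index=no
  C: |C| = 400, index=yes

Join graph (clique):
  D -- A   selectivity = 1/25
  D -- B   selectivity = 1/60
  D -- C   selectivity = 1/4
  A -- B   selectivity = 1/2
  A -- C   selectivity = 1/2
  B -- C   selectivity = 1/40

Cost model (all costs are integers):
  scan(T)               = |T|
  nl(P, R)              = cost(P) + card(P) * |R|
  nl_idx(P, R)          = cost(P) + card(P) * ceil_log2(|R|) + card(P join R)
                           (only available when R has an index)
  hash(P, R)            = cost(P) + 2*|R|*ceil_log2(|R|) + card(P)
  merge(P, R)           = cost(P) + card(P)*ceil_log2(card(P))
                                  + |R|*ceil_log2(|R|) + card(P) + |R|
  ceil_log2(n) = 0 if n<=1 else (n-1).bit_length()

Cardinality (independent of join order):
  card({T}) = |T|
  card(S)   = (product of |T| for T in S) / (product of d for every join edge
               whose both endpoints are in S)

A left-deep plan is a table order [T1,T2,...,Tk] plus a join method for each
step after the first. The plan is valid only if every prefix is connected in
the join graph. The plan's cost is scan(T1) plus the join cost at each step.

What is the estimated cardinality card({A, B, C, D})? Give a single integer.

Tables in S: A(300), B(20), C(400), D(60)
Edges inside S: D-A(d=25), D-B(d=60), D-C(d=4), A-B(d=2), A-C(d=2), B-C(d=40)
numerator = 300 * 20 * 400 * 60 = 144000000
denominator = 25 * 60 * 4 * 2 * 2 * 40 = 960000
card(S) = 144000000 / 960000 = 150

150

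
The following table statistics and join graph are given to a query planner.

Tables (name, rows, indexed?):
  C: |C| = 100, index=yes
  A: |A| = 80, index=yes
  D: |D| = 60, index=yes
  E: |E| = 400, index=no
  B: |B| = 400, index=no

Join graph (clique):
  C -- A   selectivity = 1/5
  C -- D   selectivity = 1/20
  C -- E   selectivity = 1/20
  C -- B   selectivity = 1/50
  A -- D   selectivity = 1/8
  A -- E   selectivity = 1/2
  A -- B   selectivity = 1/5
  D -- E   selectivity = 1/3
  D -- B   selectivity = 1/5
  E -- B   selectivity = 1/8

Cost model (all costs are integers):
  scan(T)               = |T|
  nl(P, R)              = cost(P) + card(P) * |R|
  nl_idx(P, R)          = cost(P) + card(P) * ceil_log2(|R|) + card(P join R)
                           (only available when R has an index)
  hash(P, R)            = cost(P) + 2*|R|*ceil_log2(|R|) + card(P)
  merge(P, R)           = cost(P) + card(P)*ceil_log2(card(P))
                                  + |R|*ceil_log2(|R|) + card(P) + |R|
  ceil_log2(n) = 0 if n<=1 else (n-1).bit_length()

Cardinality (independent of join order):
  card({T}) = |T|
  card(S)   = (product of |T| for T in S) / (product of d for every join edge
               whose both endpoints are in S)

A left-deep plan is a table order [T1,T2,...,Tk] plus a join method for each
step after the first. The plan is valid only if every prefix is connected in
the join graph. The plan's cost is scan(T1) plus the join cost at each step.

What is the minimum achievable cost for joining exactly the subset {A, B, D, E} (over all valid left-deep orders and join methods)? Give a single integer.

24240

Selinger DP over subsets of {A,B,D,E}:
  {A}: scan cost=80, card=80
  {D}: scan cost=60, card=60
  {E}: scan cost=400, card=400
  {B}: scan cost=400, card=400
  {AD}: card=600; try (D,hash)→880, (A,nl_idx)→1080, (A,merge)→1120, (D,merge)→1140, (D,nl_idx)→1160, (A,hash)→1240 …(+2); best=880 via (D,hash)
  {AE}: card=16000; try (A,hash)→1920, (E,merge)→4720, (A,merge)→5040, (E,hash)→7360, (A,nl_idx)→19200, (E,nl)→32080 …(+1); best=1920 via (A,hash)
  {AB}: card=6400; try (A,hash)→1920, (B,merge)→4720, (A,merge)→5040, (B,hash)→7360, (A,nl_idx)→9600, (B,nl)→32080 …(+1); best=1920 via (A,hash)
  {DE}: card=8000; try (D,hash)→1520, (E,merge)→4480, (D,merge)→4820, (E,hash)→7320, (D,nl_idx)→10800, (E,nl)→24060 …(+1); best=1520 via (D,hash)
  {BD}: card=4800; try (D,hash)→1520, (B,merge)→4480, (D,merge)→4820, (B,hash)→7320, (D,nl_idx)→7600, (B,nl)→24060 …(+1); best=1520 via (D,hash)
  {BE}: card=20000; try (E,hash)→8000, (B,hash)→8000, (E,merge)→8400, (B,merge)→8400, (E,nl)→160400, (B,nl)→160400; best=8000 via (E,hash)
  {ADE}: card=40000; try (E,hash)→8680, (A,hash)→10640, (E,merge)→11480, (D,hash)→18640, (A,nl_idx)→97520, (A,merge)→114160 …(+5); best=8680 via (E,hash)
  {ABD}: card=9600; try (A,hash)→7440, (B,hash)→8680, (D,hash)→9040, (B,merge)→11480, (A,nl_idx)→44720, (D,nl_idx)→49920 …(+5); best=7440 via (A,hash)
  {ABE}: card=160000; try (E,hash)→15520, (B,hash)→25120, (A,hash)→29120, (E,merge)→95520, (B,merge)→245920, (A,nl_idx)→308000 …(+4); best=15520 via (E,hash)
  {BDE}: card=80000; try (E,hash)→13520, (B,hash)→16720, (D,hash)→28720, (E,merge)→72720, (B,merge)→117520, (D,nl_idx)→208000 …(+4); best=13520 via (E,hash)
  {ABDE}: card=80000; try (E,hash)→24240, (B,hash)→55880, (A,hash)→94640, (E,merge)→155440, (D,hash)→176240, (A,nl_idx)→653520 …(+8); best=24240 via (E,hash)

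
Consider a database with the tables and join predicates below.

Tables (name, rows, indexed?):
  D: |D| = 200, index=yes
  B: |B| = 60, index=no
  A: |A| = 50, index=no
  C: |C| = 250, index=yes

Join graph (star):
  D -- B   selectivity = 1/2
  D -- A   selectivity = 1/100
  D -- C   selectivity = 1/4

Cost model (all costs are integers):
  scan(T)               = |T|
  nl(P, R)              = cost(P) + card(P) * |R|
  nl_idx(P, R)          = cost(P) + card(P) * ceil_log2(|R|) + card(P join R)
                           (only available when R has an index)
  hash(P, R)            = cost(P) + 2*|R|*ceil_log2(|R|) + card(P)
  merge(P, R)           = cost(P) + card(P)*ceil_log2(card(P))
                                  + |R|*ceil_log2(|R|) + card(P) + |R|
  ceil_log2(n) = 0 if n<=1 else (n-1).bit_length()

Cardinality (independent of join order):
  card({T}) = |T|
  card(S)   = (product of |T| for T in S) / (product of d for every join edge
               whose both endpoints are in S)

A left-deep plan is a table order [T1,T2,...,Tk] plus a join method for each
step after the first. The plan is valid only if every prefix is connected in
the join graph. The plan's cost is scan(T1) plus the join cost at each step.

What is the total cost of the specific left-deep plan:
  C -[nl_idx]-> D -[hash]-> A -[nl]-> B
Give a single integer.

step 1: scan C: cost=250, card=250
step 2: join D via nl_idx
    card(P join D) = 250*200/(4) = 12500
    cost = 250 + 250*8 + 12500 = 14750
step 3: join A via hash
    card(P join A) = 12500*50/(100) = 6250
    cost = 14750 + 2*50*6 + 12500 = 27850
step 4: join B via nl
    card(P join B) = 6250*60/(2) = 187500
    cost = 27850 + 6250*60 = 402850

402850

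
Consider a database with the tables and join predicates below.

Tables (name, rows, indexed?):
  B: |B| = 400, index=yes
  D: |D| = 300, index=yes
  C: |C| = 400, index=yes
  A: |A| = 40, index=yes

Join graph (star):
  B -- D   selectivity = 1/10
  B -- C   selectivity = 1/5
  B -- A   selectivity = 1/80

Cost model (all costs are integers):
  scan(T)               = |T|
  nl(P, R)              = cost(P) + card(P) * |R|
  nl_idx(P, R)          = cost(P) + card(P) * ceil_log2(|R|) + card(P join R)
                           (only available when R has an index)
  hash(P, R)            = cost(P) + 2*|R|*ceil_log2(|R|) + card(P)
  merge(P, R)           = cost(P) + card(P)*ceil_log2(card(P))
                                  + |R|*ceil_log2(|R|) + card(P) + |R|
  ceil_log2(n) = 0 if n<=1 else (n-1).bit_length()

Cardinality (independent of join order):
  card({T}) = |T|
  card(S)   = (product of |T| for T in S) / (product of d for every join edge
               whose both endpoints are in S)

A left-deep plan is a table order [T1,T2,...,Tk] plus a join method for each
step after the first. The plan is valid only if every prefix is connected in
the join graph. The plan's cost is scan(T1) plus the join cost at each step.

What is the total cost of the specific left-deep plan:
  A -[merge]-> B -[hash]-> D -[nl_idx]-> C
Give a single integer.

step 1: scan A: cost=40, card=40
step 2: join B via merge
    card(P join B) = 40*400/(80) = 200
    cost = 40 + 40*6 + 400*9 + 40 + 400 = 4320
step 3: join D via hash
    card(P join D) = 200*300/(10) = 6000
    cost = 4320 + 2*300*9 + 200 = 9920
step 4: join C via nl_idx
    card(P join C) = 6000*400/(5) = 480000
    cost = 9920 + 6000*9 + 480000 = 543920

543920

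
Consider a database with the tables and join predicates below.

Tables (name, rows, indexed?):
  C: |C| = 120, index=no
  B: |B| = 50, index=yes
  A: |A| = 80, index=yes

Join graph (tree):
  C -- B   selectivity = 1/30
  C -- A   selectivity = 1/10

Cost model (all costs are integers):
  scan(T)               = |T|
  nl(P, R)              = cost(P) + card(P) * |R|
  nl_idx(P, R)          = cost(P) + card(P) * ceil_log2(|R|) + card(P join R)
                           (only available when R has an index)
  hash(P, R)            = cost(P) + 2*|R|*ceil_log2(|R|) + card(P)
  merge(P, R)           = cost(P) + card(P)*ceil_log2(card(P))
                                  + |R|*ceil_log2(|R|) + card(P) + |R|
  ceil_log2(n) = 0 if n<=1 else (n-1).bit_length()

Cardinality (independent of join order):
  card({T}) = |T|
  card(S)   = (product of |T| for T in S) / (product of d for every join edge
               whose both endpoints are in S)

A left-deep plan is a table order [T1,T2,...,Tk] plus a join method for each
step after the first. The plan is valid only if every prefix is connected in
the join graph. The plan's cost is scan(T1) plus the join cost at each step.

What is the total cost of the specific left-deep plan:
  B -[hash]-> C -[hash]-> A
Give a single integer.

step 1: scan B: cost=50, card=50
step 2: join C via hash
    card(P join C) = 50*120/(30) = 200
    cost = 50 + 2*120*7 + 50 = 1780
step 3: join A via hash
    card(P join A) = 200*80/(10) = 1600
    cost = 1780 + 2*80*7 + 200 = 3100

3100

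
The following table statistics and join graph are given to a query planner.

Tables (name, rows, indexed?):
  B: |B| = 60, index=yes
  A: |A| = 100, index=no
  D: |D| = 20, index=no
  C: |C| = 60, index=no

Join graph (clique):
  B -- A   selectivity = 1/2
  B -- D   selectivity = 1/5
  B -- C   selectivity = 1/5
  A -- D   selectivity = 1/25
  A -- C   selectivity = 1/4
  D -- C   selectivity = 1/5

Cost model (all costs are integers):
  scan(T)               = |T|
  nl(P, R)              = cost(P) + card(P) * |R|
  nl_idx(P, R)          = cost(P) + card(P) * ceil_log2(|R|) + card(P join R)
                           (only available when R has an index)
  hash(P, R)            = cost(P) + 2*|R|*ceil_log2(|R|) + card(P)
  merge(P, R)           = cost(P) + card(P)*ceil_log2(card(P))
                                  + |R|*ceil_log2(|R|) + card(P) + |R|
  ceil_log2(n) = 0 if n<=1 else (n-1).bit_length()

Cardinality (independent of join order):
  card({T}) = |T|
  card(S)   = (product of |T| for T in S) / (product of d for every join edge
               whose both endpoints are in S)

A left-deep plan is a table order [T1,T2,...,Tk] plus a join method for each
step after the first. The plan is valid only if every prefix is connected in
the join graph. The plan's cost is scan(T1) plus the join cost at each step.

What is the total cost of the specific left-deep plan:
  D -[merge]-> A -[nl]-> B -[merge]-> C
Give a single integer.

10960

step 1: scan D: cost=20, card=20
step 2: join A via merge
    card(P join A) = 20*100/(25) = 80
    cost = 20 + 20*5 + 100*7 + 20 + 100 = 940
step 3: join B via nl
    card(P join B) = 80*60/(2*5) = 480
    cost = 940 + 80*60 = 5740
step 4: join C via merge
    card(P join C) = 480*60/(5*4*5) = 288
    cost = 5740 + 480*9 + 60*6 + 480 + 60 = 10960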